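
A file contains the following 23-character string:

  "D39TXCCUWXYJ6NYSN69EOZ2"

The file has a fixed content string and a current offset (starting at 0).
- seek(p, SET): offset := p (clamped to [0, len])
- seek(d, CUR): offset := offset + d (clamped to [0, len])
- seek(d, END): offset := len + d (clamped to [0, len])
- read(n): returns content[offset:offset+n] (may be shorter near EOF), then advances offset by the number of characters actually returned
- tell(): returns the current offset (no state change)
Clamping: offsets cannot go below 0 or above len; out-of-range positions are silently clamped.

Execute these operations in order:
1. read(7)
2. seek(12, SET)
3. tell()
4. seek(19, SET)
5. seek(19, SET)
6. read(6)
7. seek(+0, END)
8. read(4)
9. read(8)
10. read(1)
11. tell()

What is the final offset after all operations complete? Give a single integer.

After 1 (read(7)): returned 'D39TXCC', offset=7
After 2 (seek(12, SET)): offset=12
After 3 (tell()): offset=12
After 4 (seek(19, SET)): offset=19
After 5 (seek(19, SET)): offset=19
After 6 (read(6)): returned 'EOZ2', offset=23
After 7 (seek(+0, END)): offset=23
After 8 (read(4)): returned '', offset=23
After 9 (read(8)): returned '', offset=23
After 10 (read(1)): returned '', offset=23
After 11 (tell()): offset=23

Answer: 23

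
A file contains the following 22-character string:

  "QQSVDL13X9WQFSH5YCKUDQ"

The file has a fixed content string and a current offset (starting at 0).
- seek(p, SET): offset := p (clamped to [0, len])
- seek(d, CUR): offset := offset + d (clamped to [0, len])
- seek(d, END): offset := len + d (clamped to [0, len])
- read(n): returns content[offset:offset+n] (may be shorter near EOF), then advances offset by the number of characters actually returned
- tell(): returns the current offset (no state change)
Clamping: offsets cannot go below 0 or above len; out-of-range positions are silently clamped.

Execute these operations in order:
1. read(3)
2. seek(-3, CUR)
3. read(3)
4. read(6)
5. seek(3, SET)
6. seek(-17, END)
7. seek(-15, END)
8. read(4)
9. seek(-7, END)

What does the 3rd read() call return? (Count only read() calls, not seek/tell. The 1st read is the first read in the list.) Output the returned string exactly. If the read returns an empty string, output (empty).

Answer: VDL13X

Derivation:
After 1 (read(3)): returned 'QQS', offset=3
After 2 (seek(-3, CUR)): offset=0
After 3 (read(3)): returned 'QQS', offset=3
After 4 (read(6)): returned 'VDL13X', offset=9
After 5 (seek(3, SET)): offset=3
After 6 (seek(-17, END)): offset=5
After 7 (seek(-15, END)): offset=7
After 8 (read(4)): returned '3X9W', offset=11
After 9 (seek(-7, END)): offset=15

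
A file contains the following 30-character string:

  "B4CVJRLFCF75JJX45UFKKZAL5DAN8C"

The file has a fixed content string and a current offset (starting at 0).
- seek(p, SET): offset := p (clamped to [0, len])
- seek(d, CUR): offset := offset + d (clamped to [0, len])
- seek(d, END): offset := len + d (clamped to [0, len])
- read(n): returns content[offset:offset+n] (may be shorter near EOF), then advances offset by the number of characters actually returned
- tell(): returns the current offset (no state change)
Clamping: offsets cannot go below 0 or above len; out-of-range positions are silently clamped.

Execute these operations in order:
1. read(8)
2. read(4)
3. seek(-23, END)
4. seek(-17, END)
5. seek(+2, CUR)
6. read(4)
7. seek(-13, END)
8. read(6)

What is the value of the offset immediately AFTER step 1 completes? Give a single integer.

Answer: 8

Derivation:
After 1 (read(8)): returned 'B4CVJRLF', offset=8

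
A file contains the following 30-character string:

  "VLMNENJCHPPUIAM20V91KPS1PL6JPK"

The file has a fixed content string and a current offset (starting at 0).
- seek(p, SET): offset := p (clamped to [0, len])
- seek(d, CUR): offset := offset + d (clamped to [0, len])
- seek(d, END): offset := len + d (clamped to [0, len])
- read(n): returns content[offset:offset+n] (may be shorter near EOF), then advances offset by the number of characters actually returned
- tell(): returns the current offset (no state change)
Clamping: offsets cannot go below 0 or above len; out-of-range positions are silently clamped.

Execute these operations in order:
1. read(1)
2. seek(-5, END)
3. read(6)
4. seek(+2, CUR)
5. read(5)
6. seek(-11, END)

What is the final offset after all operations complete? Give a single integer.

Answer: 19

Derivation:
After 1 (read(1)): returned 'V', offset=1
After 2 (seek(-5, END)): offset=25
After 3 (read(6)): returned 'L6JPK', offset=30
After 4 (seek(+2, CUR)): offset=30
After 5 (read(5)): returned '', offset=30
After 6 (seek(-11, END)): offset=19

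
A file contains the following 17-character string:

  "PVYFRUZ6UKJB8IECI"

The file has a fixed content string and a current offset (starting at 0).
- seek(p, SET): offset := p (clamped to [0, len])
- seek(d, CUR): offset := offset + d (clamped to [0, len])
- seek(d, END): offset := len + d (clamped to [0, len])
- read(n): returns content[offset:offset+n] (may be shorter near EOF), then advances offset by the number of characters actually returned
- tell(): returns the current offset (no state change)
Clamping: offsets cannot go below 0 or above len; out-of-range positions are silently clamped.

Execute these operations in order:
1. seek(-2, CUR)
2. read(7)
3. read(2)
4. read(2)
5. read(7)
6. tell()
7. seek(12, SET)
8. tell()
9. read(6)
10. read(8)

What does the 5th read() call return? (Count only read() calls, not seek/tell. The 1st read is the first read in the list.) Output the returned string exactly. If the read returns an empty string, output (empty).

Answer: 8IECI

Derivation:
After 1 (seek(-2, CUR)): offset=0
After 2 (read(7)): returned 'PVYFRUZ', offset=7
After 3 (read(2)): returned '6U', offset=9
After 4 (read(2)): returned 'KJ', offset=11
After 5 (read(7)): returned 'B8IECI', offset=17
After 6 (tell()): offset=17
After 7 (seek(12, SET)): offset=12
After 8 (tell()): offset=12
After 9 (read(6)): returned '8IECI', offset=17
After 10 (read(8)): returned '', offset=17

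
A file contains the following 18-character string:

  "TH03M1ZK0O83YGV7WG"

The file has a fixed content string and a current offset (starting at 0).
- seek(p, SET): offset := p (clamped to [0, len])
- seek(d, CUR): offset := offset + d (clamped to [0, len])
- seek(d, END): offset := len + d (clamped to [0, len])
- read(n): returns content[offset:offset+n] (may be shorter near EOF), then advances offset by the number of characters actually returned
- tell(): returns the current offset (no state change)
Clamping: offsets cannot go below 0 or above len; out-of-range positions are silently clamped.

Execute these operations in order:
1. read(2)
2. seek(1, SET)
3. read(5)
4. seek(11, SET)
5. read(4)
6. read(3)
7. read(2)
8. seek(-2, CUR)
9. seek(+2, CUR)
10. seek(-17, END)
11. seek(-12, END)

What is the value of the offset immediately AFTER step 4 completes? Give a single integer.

After 1 (read(2)): returned 'TH', offset=2
After 2 (seek(1, SET)): offset=1
After 3 (read(5)): returned 'H03M1', offset=6
After 4 (seek(11, SET)): offset=11

Answer: 11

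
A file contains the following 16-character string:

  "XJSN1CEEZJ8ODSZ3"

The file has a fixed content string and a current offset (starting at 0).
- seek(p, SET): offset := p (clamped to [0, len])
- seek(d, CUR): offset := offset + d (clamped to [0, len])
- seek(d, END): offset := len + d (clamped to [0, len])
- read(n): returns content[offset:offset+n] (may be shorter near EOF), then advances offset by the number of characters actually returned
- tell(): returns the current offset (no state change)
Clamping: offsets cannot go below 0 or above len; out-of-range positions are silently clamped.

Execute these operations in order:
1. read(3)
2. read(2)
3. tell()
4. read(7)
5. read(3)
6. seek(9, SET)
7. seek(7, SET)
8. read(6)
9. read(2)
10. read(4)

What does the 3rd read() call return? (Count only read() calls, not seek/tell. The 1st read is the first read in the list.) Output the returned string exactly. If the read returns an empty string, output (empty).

Answer: CEEZJ8O

Derivation:
After 1 (read(3)): returned 'XJS', offset=3
After 2 (read(2)): returned 'N1', offset=5
After 3 (tell()): offset=5
After 4 (read(7)): returned 'CEEZJ8O', offset=12
After 5 (read(3)): returned 'DSZ', offset=15
After 6 (seek(9, SET)): offset=9
After 7 (seek(7, SET)): offset=7
After 8 (read(6)): returned 'EZJ8OD', offset=13
After 9 (read(2)): returned 'SZ', offset=15
After 10 (read(4)): returned '3', offset=16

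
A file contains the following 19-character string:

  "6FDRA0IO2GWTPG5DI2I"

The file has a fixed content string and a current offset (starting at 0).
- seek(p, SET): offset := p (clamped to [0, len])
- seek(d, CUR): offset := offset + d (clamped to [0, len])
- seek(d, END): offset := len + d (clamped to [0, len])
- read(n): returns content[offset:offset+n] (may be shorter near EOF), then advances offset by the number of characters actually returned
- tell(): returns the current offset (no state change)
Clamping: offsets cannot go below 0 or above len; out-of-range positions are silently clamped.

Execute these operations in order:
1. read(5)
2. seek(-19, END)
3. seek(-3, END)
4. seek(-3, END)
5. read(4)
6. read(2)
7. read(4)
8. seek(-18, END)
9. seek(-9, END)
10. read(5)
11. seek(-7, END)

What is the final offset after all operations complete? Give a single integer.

After 1 (read(5)): returned '6FDRA', offset=5
After 2 (seek(-19, END)): offset=0
After 3 (seek(-3, END)): offset=16
After 4 (seek(-3, END)): offset=16
After 5 (read(4)): returned 'I2I', offset=19
After 6 (read(2)): returned '', offset=19
After 7 (read(4)): returned '', offset=19
After 8 (seek(-18, END)): offset=1
After 9 (seek(-9, END)): offset=10
After 10 (read(5)): returned 'WTPG5', offset=15
After 11 (seek(-7, END)): offset=12

Answer: 12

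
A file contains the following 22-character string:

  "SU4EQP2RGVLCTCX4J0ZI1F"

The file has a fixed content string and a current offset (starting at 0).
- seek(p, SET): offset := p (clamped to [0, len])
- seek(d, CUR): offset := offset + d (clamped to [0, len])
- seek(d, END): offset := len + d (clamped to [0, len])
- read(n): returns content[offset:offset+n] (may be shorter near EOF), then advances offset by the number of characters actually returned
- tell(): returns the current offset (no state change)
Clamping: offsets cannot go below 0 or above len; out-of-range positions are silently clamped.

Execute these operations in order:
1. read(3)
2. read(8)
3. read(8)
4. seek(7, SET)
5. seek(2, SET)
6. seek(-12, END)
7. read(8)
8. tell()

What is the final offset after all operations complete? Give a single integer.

Answer: 18

Derivation:
After 1 (read(3)): returned 'SU4', offset=3
After 2 (read(8)): returned 'EQP2RGVL', offset=11
After 3 (read(8)): returned 'CTCX4J0Z', offset=19
After 4 (seek(7, SET)): offset=7
After 5 (seek(2, SET)): offset=2
After 6 (seek(-12, END)): offset=10
After 7 (read(8)): returned 'LCTCX4J0', offset=18
After 8 (tell()): offset=18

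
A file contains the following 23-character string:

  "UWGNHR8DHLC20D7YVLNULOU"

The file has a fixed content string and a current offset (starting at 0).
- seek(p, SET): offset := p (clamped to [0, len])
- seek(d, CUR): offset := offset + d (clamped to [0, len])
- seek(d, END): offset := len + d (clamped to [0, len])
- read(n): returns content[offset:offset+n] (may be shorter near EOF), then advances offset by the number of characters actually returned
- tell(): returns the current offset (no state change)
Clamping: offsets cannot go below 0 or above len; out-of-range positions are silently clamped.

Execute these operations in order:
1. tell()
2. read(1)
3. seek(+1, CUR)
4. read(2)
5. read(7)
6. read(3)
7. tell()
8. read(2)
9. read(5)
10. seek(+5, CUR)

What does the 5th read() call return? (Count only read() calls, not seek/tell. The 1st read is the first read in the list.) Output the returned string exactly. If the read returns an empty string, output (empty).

After 1 (tell()): offset=0
After 2 (read(1)): returned 'U', offset=1
After 3 (seek(+1, CUR)): offset=2
After 4 (read(2)): returned 'GN', offset=4
After 5 (read(7)): returned 'HR8DHLC', offset=11
After 6 (read(3)): returned '20D', offset=14
After 7 (tell()): offset=14
After 8 (read(2)): returned '7Y', offset=16
After 9 (read(5)): returned 'VLNUL', offset=21
After 10 (seek(+5, CUR)): offset=23

Answer: 7Y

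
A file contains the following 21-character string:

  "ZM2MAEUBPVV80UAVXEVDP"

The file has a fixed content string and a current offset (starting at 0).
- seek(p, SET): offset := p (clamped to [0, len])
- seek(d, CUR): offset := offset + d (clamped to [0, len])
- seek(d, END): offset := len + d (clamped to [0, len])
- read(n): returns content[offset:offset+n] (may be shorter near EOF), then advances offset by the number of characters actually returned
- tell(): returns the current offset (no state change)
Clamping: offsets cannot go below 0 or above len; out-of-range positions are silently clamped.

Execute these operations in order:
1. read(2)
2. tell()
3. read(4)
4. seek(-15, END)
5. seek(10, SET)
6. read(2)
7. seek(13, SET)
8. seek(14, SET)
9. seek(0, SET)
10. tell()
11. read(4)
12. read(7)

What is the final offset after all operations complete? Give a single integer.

Answer: 11

Derivation:
After 1 (read(2)): returned 'ZM', offset=2
After 2 (tell()): offset=2
After 3 (read(4)): returned '2MAE', offset=6
After 4 (seek(-15, END)): offset=6
After 5 (seek(10, SET)): offset=10
After 6 (read(2)): returned 'V8', offset=12
After 7 (seek(13, SET)): offset=13
After 8 (seek(14, SET)): offset=14
After 9 (seek(0, SET)): offset=0
After 10 (tell()): offset=0
After 11 (read(4)): returned 'ZM2M', offset=4
After 12 (read(7)): returned 'AEUBPVV', offset=11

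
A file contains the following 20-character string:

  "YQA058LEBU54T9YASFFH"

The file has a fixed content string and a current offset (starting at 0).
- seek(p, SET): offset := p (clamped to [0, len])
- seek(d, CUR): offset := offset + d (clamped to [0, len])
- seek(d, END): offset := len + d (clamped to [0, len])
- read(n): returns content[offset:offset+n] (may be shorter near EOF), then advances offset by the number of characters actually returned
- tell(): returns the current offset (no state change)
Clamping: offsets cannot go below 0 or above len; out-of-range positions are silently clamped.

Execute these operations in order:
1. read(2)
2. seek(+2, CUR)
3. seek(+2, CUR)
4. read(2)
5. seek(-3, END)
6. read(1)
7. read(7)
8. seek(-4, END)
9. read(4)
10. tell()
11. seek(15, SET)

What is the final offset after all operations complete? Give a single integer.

After 1 (read(2)): returned 'YQ', offset=2
After 2 (seek(+2, CUR)): offset=4
After 3 (seek(+2, CUR)): offset=6
After 4 (read(2)): returned 'LE', offset=8
After 5 (seek(-3, END)): offset=17
After 6 (read(1)): returned 'F', offset=18
After 7 (read(7)): returned 'FH', offset=20
After 8 (seek(-4, END)): offset=16
After 9 (read(4)): returned 'SFFH', offset=20
After 10 (tell()): offset=20
After 11 (seek(15, SET)): offset=15

Answer: 15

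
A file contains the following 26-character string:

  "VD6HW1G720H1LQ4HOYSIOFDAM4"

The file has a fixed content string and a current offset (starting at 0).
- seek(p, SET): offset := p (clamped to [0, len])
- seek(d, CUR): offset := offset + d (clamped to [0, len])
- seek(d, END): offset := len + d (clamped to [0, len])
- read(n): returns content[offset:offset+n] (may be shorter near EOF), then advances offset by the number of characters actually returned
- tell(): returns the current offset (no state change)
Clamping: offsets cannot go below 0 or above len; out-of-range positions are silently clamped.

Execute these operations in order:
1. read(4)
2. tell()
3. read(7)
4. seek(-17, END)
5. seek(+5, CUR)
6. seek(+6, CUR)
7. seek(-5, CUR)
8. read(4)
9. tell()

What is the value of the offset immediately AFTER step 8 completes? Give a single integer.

Answer: 19

Derivation:
After 1 (read(4)): returned 'VD6H', offset=4
After 2 (tell()): offset=4
After 3 (read(7)): returned 'W1G720H', offset=11
After 4 (seek(-17, END)): offset=9
After 5 (seek(+5, CUR)): offset=14
After 6 (seek(+6, CUR)): offset=20
After 7 (seek(-5, CUR)): offset=15
After 8 (read(4)): returned 'HOYS', offset=19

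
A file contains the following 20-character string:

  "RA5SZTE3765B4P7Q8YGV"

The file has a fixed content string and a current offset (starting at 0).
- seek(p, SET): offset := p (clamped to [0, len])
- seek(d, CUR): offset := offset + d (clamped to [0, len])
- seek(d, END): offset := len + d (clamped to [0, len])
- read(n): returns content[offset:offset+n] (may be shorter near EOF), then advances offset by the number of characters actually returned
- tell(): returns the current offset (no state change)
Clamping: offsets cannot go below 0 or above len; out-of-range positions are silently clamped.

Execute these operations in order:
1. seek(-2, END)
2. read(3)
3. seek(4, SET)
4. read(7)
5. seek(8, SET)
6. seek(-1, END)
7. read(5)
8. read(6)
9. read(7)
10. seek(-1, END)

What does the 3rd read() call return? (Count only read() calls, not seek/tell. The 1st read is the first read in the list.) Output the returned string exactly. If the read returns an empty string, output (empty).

Answer: V

Derivation:
After 1 (seek(-2, END)): offset=18
After 2 (read(3)): returned 'GV', offset=20
After 3 (seek(4, SET)): offset=4
After 4 (read(7)): returned 'ZTE3765', offset=11
After 5 (seek(8, SET)): offset=8
After 6 (seek(-1, END)): offset=19
After 7 (read(5)): returned 'V', offset=20
After 8 (read(6)): returned '', offset=20
After 9 (read(7)): returned '', offset=20
After 10 (seek(-1, END)): offset=19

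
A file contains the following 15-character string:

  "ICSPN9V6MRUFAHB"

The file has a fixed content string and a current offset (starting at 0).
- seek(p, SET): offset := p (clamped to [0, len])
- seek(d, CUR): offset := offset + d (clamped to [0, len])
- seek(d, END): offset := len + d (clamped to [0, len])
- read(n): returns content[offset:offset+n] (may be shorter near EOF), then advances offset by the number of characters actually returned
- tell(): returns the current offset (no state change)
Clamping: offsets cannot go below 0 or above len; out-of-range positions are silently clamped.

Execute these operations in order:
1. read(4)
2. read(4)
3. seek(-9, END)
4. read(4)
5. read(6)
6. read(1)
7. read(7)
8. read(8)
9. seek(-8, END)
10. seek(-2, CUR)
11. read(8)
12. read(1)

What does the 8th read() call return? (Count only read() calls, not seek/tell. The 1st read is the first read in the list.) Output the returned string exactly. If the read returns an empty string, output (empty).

Answer: 9V6MRUFA

Derivation:
After 1 (read(4)): returned 'ICSP', offset=4
After 2 (read(4)): returned 'N9V6', offset=8
After 3 (seek(-9, END)): offset=6
After 4 (read(4)): returned 'V6MR', offset=10
After 5 (read(6)): returned 'UFAHB', offset=15
After 6 (read(1)): returned '', offset=15
After 7 (read(7)): returned '', offset=15
After 8 (read(8)): returned '', offset=15
After 9 (seek(-8, END)): offset=7
After 10 (seek(-2, CUR)): offset=5
After 11 (read(8)): returned '9V6MRUFA', offset=13
After 12 (read(1)): returned 'H', offset=14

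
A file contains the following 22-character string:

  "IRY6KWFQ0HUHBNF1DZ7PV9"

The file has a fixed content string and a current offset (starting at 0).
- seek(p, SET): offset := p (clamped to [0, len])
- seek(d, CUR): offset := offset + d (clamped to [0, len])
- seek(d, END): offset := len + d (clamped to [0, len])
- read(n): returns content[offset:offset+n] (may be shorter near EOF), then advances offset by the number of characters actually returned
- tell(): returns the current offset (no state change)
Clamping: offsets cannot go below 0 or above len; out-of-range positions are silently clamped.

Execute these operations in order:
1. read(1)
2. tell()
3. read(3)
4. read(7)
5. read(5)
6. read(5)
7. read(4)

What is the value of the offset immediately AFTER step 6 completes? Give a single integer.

After 1 (read(1)): returned 'I', offset=1
After 2 (tell()): offset=1
After 3 (read(3)): returned 'RY6', offset=4
After 4 (read(7)): returned 'KWFQ0HU', offset=11
After 5 (read(5)): returned 'HBNF1', offset=16
After 6 (read(5)): returned 'DZ7PV', offset=21

Answer: 21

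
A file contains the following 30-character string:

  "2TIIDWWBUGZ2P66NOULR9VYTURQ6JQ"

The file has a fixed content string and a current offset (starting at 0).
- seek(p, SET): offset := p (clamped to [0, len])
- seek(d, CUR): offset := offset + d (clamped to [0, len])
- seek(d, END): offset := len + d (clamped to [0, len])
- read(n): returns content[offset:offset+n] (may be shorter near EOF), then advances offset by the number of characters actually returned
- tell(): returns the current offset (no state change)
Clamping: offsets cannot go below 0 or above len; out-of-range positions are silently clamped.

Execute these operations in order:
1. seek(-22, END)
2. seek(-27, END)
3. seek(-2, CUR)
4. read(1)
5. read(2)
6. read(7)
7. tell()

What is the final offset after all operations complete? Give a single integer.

Answer: 11

Derivation:
After 1 (seek(-22, END)): offset=8
After 2 (seek(-27, END)): offset=3
After 3 (seek(-2, CUR)): offset=1
After 4 (read(1)): returned 'T', offset=2
After 5 (read(2)): returned 'II', offset=4
After 6 (read(7)): returned 'DWWBUGZ', offset=11
After 7 (tell()): offset=11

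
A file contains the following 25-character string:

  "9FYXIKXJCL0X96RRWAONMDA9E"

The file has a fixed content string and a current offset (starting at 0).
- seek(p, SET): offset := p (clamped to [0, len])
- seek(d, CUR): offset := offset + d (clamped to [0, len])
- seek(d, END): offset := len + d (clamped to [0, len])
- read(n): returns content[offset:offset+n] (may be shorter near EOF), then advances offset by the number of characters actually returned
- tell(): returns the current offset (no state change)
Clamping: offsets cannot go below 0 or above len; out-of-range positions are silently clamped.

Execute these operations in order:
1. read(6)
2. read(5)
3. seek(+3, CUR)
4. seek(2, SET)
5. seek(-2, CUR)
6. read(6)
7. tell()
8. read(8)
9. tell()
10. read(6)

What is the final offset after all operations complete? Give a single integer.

Answer: 20

Derivation:
After 1 (read(6)): returned '9FYXIK', offset=6
After 2 (read(5)): returned 'XJCL0', offset=11
After 3 (seek(+3, CUR)): offset=14
After 4 (seek(2, SET)): offset=2
After 5 (seek(-2, CUR)): offset=0
After 6 (read(6)): returned '9FYXIK', offset=6
After 7 (tell()): offset=6
After 8 (read(8)): returned 'XJCL0X96', offset=14
After 9 (tell()): offset=14
After 10 (read(6)): returned 'RRWAON', offset=20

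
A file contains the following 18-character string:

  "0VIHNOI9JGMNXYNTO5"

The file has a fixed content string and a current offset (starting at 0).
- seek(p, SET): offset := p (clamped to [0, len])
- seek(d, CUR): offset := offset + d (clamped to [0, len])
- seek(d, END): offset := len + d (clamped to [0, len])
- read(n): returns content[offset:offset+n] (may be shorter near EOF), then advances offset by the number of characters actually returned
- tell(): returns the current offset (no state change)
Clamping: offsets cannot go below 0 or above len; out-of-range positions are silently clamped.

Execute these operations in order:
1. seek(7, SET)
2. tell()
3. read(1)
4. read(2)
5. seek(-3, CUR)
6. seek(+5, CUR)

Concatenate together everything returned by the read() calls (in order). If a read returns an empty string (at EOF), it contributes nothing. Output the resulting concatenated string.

After 1 (seek(7, SET)): offset=7
After 2 (tell()): offset=7
After 3 (read(1)): returned '9', offset=8
After 4 (read(2)): returned 'JG', offset=10
After 5 (seek(-3, CUR)): offset=7
After 6 (seek(+5, CUR)): offset=12

Answer: 9JG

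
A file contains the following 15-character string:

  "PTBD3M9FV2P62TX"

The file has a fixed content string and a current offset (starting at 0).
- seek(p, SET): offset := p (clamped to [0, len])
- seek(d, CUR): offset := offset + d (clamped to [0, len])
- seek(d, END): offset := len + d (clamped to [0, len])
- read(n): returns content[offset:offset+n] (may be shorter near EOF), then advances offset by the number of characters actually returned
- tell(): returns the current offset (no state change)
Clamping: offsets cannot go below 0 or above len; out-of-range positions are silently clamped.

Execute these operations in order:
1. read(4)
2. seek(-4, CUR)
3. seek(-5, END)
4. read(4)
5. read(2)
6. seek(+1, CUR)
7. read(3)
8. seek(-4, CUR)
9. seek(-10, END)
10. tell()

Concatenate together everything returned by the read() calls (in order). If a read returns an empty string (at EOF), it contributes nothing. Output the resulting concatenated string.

Answer: PTBDP62TX

Derivation:
After 1 (read(4)): returned 'PTBD', offset=4
After 2 (seek(-4, CUR)): offset=0
After 3 (seek(-5, END)): offset=10
After 4 (read(4)): returned 'P62T', offset=14
After 5 (read(2)): returned 'X', offset=15
After 6 (seek(+1, CUR)): offset=15
After 7 (read(3)): returned '', offset=15
After 8 (seek(-4, CUR)): offset=11
After 9 (seek(-10, END)): offset=5
After 10 (tell()): offset=5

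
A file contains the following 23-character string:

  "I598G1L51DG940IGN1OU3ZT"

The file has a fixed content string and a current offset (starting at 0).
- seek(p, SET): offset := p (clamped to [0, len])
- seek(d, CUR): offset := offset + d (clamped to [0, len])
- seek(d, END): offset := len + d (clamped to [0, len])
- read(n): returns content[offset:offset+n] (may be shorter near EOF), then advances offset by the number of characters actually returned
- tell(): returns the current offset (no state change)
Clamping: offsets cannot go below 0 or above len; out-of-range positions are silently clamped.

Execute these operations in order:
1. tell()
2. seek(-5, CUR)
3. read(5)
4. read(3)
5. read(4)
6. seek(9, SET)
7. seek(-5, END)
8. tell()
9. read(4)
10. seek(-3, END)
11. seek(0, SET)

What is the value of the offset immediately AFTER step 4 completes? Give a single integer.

After 1 (tell()): offset=0
After 2 (seek(-5, CUR)): offset=0
After 3 (read(5)): returned 'I598G', offset=5
After 4 (read(3)): returned '1L5', offset=8

Answer: 8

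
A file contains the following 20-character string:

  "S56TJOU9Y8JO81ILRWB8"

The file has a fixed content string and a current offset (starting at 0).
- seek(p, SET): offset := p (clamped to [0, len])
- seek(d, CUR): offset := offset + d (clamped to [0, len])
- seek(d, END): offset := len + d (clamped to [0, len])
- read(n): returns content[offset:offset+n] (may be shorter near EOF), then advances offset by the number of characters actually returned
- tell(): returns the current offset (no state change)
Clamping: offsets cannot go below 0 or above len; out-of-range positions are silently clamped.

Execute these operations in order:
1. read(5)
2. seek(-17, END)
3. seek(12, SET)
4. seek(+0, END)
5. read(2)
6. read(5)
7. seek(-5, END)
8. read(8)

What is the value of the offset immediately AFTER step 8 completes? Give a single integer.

Answer: 20

Derivation:
After 1 (read(5)): returned 'S56TJ', offset=5
After 2 (seek(-17, END)): offset=3
After 3 (seek(12, SET)): offset=12
After 4 (seek(+0, END)): offset=20
After 5 (read(2)): returned '', offset=20
After 6 (read(5)): returned '', offset=20
After 7 (seek(-5, END)): offset=15
After 8 (read(8)): returned 'LRWB8', offset=20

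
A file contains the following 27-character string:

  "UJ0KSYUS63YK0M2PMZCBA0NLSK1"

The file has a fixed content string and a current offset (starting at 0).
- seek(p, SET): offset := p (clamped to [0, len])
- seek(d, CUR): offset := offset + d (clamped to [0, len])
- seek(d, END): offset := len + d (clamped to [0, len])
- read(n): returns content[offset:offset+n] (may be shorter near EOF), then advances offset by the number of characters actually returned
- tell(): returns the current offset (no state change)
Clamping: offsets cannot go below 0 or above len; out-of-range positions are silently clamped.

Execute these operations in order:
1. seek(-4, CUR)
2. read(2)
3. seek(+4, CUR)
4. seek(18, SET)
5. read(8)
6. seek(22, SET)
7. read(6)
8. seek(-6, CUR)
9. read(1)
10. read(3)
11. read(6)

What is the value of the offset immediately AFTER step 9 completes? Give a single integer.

Answer: 22

Derivation:
After 1 (seek(-4, CUR)): offset=0
After 2 (read(2)): returned 'UJ', offset=2
After 3 (seek(+4, CUR)): offset=6
After 4 (seek(18, SET)): offset=18
After 5 (read(8)): returned 'CBA0NLSK', offset=26
After 6 (seek(22, SET)): offset=22
After 7 (read(6)): returned 'NLSK1', offset=27
After 8 (seek(-6, CUR)): offset=21
After 9 (read(1)): returned '0', offset=22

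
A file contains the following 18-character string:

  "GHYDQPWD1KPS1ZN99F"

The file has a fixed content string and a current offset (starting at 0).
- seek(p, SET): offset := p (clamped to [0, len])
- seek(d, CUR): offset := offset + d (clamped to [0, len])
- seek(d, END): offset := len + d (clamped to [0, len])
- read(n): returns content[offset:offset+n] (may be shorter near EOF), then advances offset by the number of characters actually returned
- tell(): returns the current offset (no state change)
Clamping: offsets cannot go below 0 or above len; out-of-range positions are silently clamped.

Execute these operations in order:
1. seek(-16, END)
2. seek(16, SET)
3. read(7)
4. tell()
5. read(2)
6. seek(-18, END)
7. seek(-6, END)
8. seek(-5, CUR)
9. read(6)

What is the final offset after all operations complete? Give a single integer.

After 1 (seek(-16, END)): offset=2
After 2 (seek(16, SET)): offset=16
After 3 (read(7)): returned '9F', offset=18
After 4 (tell()): offset=18
After 5 (read(2)): returned '', offset=18
After 6 (seek(-18, END)): offset=0
After 7 (seek(-6, END)): offset=12
After 8 (seek(-5, CUR)): offset=7
After 9 (read(6)): returned 'D1KPS1', offset=13

Answer: 13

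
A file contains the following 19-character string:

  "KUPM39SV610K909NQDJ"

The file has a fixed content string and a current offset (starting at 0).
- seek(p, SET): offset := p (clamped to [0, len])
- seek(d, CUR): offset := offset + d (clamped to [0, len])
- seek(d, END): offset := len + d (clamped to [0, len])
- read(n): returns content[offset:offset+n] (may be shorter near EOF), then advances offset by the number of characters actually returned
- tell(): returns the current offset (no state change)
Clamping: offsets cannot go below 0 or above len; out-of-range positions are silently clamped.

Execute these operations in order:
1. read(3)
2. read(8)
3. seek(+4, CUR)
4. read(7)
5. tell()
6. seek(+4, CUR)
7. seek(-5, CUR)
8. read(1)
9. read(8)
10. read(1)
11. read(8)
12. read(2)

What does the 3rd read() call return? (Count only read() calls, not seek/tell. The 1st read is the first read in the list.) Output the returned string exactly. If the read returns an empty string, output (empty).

After 1 (read(3)): returned 'KUP', offset=3
After 2 (read(8)): returned 'M39SV610', offset=11
After 3 (seek(+4, CUR)): offset=15
After 4 (read(7)): returned 'NQDJ', offset=19
After 5 (tell()): offset=19
After 6 (seek(+4, CUR)): offset=19
After 7 (seek(-5, CUR)): offset=14
After 8 (read(1)): returned '9', offset=15
After 9 (read(8)): returned 'NQDJ', offset=19
After 10 (read(1)): returned '', offset=19
After 11 (read(8)): returned '', offset=19
After 12 (read(2)): returned '', offset=19

Answer: NQDJ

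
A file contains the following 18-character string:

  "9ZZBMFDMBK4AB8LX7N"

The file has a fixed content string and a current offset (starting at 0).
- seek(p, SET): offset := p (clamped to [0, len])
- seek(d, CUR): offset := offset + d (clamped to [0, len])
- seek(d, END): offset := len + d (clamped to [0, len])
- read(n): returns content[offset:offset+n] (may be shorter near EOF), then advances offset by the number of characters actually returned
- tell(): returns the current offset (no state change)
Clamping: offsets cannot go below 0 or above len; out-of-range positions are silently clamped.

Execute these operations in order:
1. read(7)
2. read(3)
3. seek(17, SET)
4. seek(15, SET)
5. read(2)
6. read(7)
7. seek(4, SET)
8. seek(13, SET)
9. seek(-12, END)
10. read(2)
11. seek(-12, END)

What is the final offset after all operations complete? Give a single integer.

Answer: 6

Derivation:
After 1 (read(7)): returned '9ZZBMFD', offset=7
After 2 (read(3)): returned 'MBK', offset=10
After 3 (seek(17, SET)): offset=17
After 4 (seek(15, SET)): offset=15
After 5 (read(2)): returned 'X7', offset=17
After 6 (read(7)): returned 'N', offset=18
After 7 (seek(4, SET)): offset=4
After 8 (seek(13, SET)): offset=13
After 9 (seek(-12, END)): offset=6
After 10 (read(2)): returned 'DM', offset=8
After 11 (seek(-12, END)): offset=6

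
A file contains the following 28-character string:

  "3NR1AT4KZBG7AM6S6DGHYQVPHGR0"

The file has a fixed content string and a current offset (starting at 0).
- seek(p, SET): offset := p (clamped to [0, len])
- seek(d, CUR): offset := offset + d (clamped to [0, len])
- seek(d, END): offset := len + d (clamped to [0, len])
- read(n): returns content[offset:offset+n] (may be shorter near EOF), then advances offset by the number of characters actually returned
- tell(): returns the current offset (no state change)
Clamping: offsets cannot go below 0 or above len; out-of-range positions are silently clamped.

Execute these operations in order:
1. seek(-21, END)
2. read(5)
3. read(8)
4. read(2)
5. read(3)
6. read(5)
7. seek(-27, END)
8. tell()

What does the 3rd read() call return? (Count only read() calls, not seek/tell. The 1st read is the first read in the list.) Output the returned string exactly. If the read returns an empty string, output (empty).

Answer: YQ

Derivation:
After 1 (seek(-21, END)): offset=7
After 2 (read(5)): returned 'KZBG7', offset=12
After 3 (read(8)): returned 'AM6S6DGH', offset=20
After 4 (read(2)): returned 'YQ', offset=22
After 5 (read(3)): returned 'VPH', offset=25
After 6 (read(5)): returned 'GR0', offset=28
After 7 (seek(-27, END)): offset=1
After 8 (tell()): offset=1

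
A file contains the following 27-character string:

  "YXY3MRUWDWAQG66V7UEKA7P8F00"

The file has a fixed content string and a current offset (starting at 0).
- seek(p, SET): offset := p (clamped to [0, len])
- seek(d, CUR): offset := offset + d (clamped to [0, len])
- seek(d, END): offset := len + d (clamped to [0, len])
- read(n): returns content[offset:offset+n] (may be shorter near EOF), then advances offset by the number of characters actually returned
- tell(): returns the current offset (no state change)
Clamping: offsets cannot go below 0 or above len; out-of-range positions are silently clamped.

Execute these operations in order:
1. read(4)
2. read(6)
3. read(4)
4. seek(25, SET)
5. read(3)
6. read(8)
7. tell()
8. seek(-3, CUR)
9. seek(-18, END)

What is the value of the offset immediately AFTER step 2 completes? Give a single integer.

After 1 (read(4)): returned 'YXY3', offset=4
After 2 (read(6)): returned 'MRUWDW', offset=10

Answer: 10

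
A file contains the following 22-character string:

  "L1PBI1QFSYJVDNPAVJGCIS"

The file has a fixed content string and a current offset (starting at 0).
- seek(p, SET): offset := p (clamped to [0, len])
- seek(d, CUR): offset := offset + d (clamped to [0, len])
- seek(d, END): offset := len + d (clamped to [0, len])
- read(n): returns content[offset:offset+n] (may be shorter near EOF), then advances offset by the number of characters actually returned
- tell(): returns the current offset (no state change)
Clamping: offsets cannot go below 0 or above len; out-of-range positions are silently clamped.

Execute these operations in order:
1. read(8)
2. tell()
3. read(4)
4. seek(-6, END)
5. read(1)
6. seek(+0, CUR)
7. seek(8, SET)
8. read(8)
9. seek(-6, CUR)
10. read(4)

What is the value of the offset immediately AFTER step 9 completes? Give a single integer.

Answer: 10

Derivation:
After 1 (read(8)): returned 'L1PBI1QF', offset=8
After 2 (tell()): offset=8
After 3 (read(4)): returned 'SYJV', offset=12
After 4 (seek(-6, END)): offset=16
After 5 (read(1)): returned 'V', offset=17
After 6 (seek(+0, CUR)): offset=17
After 7 (seek(8, SET)): offset=8
After 8 (read(8)): returned 'SYJVDNPA', offset=16
After 9 (seek(-6, CUR)): offset=10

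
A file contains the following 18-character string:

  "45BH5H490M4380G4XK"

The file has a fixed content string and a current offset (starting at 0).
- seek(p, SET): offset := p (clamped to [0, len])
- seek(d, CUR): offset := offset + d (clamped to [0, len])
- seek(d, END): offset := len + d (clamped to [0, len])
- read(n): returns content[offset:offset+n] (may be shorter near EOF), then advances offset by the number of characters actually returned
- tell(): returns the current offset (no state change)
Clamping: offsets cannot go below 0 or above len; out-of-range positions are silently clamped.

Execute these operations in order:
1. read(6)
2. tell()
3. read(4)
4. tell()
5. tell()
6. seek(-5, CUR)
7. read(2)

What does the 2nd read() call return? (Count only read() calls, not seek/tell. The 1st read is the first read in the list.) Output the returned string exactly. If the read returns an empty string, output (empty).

Answer: 490M

Derivation:
After 1 (read(6)): returned '45BH5H', offset=6
After 2 (tell()): offset=6
After 3 (read(4)): returned '490M', offset=10
After 4 (tell()): offset=10
After 5 (tell()): offset=10
After 6 (seek(-5, CUR)): offset=5
After 7 (read(2)): returned 'H4', offset=7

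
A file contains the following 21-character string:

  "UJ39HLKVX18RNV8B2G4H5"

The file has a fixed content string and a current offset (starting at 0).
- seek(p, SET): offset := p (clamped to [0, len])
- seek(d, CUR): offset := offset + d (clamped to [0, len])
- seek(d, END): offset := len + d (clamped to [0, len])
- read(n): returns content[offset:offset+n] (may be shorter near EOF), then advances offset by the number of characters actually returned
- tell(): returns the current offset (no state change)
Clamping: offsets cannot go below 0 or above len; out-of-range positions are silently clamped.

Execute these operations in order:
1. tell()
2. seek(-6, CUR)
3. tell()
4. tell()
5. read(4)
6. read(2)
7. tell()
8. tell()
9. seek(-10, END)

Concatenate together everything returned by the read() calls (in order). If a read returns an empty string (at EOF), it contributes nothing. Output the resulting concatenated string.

After 1 (tell()): offset=0
After 2 (seek(-6, CUR)): offset=0
After 3 (tell()): offset=0
After 4 (tell()): offset=0
After 5 (read(4)): returned 'UJ39', offset=4
After 6 (read(2)): returned 'HL', offset=6
After 7 (tell()): offset=6
After 8 (tell()): offset=6
After 9 (seek(-10, END)): offset=11

Answer: UJ39HL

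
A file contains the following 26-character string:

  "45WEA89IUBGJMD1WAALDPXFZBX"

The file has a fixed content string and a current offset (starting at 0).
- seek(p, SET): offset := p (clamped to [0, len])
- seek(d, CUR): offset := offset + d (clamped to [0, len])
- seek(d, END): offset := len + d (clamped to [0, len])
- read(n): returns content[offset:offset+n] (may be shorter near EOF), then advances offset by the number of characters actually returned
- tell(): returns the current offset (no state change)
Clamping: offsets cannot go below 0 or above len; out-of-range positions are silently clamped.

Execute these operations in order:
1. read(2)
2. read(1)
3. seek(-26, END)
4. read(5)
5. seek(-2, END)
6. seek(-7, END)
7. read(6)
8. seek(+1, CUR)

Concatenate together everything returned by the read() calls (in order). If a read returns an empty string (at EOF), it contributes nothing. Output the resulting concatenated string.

After 1 (read(2)): returned '45', offset=2
After 2 (read(1)): returned 'W', offset=3
After 3 (seek(-26, END)): offset=0
After 4 (read(5)): returned '45WEA', offset=5
After 5 (seek(-2, END)): offset=24
After 6 (seek(-7, END)): offset=19
After 7 (read(6)): returned 'DPXFZB', offset=25
After 8 (seek(+1, CUR)): offset=26

Answer: 45W45WEADPXFZB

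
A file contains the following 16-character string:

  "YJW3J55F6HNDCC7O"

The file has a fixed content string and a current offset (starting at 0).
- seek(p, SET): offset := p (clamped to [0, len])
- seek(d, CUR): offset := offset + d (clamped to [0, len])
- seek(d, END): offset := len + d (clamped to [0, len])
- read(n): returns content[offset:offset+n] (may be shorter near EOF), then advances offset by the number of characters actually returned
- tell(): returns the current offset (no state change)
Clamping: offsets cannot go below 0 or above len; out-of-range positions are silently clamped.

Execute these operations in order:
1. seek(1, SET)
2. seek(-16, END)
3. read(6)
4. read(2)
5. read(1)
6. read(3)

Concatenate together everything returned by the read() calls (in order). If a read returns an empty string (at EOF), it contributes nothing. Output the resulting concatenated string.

Answer: YJW3J55F6HND

Derivation:
After 1 (seek(1, SET)): offset=1
After 2 (seek(-16, END)): offset=0
After 3 (read(6)): returned 'YJW3J5', offset=6
After 4 (read(2)): returned '5F', offset=8
After 5 (read(1)): returned '6', offset=9
After 6 (read(3)): returned 'HND', offset=12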